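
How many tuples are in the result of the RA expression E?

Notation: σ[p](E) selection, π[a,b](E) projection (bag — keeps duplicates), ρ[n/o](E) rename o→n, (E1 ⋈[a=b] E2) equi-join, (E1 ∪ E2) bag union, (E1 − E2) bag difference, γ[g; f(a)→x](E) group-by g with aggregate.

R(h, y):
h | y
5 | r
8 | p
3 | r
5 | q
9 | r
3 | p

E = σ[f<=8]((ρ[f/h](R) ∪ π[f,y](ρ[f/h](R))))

Subexpression sizes:
  R → 6
  ρ[f/h](R) → 6
  R → 6
  ρ[f/h](R) → 6
  π[f,y](ρ[f/h](R)) → 6
  (ρ[f/h](R) ∪ π[f,y](ρ[f/h](R))) → 12
  σ[f<=8]((ρ[f/h](R) ∪ π[f,y](ρ[f/h](R)))) → 10

|E| = 10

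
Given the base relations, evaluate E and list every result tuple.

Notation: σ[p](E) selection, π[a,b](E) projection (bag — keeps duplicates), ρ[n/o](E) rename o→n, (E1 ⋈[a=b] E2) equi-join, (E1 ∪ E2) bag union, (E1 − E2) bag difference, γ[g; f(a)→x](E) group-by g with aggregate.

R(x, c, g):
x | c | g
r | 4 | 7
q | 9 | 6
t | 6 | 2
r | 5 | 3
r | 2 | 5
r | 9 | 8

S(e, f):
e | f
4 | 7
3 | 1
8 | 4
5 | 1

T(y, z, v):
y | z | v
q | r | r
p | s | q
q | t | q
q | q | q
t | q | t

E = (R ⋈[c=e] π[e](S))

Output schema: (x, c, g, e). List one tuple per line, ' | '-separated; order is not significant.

Stepwise |·|:
  R → 6
  S → 4
  π[e](S) → 4
  (R ⋈[c=e] π[e](S)) → 2

== RESULT ==
x | c | g | e
r | 4 | 7 | 4
r | 5 | 3 | 5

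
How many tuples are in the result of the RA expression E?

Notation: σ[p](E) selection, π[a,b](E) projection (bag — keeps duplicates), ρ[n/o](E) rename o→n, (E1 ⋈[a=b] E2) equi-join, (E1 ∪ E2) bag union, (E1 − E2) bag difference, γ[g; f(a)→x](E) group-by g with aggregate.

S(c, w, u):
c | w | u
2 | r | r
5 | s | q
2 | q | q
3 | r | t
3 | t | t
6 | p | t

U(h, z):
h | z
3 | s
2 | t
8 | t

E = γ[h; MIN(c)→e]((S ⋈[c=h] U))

Subexpression sizes:
  S → 6
  U → 3
  (S ⋈[c=h] U) → 4
  γ[h; MIN(c)→e]((S ⋈[c=h] U)) → 2

|E| = 2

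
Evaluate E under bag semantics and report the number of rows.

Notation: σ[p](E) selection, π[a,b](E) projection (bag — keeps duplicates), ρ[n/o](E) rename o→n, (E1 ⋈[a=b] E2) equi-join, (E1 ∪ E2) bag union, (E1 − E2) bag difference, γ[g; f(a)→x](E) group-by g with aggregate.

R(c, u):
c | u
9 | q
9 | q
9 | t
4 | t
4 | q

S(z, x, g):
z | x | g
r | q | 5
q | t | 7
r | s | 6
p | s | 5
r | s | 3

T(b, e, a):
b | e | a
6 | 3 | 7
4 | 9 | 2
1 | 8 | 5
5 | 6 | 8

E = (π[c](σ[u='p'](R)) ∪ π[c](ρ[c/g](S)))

Row counts bottom-up:
  R → 5
  σ[u='p'](R) → 0
  π[c](σ[u='p'](R)) → 0
  S → 5
  ρ[c/g](S) → 5
  π[c](ρ[c/g](S)) → 5
  (π[c](σ[u='p'](R)) ∪ π[c](ρ[c/g](S))) → 5

|E| = 5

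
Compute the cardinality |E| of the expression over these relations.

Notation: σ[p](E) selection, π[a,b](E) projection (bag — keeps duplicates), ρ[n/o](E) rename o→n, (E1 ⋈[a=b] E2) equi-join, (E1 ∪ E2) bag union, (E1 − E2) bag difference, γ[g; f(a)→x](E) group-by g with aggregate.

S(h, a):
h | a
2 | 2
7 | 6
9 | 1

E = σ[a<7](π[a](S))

Per-node cardinality:
  S → 3
  π[a](S) → 3
  σ[a<7](π[a](S)) → 3

|E| = 3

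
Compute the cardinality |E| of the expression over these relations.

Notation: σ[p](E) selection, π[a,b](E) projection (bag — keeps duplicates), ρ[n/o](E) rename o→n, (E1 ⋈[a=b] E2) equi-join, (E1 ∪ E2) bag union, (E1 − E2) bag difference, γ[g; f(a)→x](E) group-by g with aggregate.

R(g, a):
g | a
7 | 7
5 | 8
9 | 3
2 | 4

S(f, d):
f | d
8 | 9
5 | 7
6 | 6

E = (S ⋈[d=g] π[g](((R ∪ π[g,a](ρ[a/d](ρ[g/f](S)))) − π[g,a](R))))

Per-node cardinality:
  S → 3
  R → 4
  S → 3
  ρ[g/f](S) → 3
  ρ[a/d](ρ[g/f](S)) → 3
  π[g,a](ρ[a/d](ρ[g/f](S))) → 3
  (R ∪ π[g,a](ρ[a/d](ρ[g/f](S)))) → 7
  R → 4
  π[g,a](R) → 4
  ((R ∪ π[g,a](ρ[a/d](ρ[g/f](S)))) − π[g,a](R)) → 3
  π[g](((R ∪ π[g,a](ρ[a/d](ρ[g/f](S)))) − π[g,a](R))) → 3
  (S ⋈[d=g] π[g](((R ∪ π[g,a](ρ[a/d](ρ[g/f](S)))) − π[g,a](R)))) → 1

|E| = 1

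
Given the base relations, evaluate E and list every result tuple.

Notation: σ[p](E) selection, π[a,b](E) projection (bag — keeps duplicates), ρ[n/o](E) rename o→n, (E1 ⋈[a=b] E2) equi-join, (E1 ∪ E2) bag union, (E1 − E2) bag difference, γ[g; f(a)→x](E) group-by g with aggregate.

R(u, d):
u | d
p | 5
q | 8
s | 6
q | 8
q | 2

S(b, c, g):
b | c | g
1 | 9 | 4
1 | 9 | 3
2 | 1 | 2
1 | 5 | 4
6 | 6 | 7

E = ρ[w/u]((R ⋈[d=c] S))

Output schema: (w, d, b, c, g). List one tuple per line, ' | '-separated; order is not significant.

Per-node cardinality:
  R → 5
  S → 5
  (R ⋈[d=c] S) → 2
  ρ[w/u]((R ⋈[d=c] S)) → 2

== RESULT ==
w | d | b | c | g
p | 5 | 1 | 5 | 4
s | 6 | 6 | 6 | 7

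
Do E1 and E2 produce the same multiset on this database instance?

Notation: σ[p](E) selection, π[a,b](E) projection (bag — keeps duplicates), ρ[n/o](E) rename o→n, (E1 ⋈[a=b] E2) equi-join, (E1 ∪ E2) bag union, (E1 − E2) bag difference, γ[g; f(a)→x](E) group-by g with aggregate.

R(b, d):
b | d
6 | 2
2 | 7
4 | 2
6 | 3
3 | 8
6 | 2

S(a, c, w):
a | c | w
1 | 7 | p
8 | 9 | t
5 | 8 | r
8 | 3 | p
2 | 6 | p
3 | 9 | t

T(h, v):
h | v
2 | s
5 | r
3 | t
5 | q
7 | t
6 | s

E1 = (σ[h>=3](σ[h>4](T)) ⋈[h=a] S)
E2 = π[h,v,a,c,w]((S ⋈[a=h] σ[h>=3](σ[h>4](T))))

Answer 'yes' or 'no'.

E1 per-node cardinality:
  T → 6
  σ[h>4](T) → 4
  σ[h>=3](σ[h>4](T)) → 4
  S → 6
  (σ[h>=3](σ[h>4](T)) ⋈[h=a] S) → 2
E2 per-node cardinality:
  S → 6
  T → 6
  σ[h>4](T) → 4
  σ[h>=3](σ[h>4](T)) → 4
  (S ⋈[a=h] σ[h>=3](σ[h>4](T))) → 2
  π[h,v,a,c,w]((S ⋈[a=h] σ[h>=3](σ[h>4](T)))) → 2

E1 and E2 produce the same multiset:
h | v | a | c | w
5 | q | 5 | 8 | r
5 | r | 5 | 8 | r

yes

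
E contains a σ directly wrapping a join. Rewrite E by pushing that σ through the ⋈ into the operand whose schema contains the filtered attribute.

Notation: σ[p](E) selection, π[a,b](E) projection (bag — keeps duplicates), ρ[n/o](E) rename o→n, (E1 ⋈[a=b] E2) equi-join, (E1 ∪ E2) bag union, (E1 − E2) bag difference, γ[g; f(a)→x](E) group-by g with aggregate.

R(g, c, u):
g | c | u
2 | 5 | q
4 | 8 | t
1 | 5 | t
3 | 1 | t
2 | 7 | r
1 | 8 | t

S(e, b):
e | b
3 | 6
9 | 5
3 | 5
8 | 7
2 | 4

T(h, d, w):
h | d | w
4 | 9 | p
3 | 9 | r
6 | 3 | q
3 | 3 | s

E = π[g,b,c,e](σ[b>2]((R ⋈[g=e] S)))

σ filters on b, owned by the right side.
E' = π[g,b,c,e]((R ⋈[g=e] σ[b>2](S)))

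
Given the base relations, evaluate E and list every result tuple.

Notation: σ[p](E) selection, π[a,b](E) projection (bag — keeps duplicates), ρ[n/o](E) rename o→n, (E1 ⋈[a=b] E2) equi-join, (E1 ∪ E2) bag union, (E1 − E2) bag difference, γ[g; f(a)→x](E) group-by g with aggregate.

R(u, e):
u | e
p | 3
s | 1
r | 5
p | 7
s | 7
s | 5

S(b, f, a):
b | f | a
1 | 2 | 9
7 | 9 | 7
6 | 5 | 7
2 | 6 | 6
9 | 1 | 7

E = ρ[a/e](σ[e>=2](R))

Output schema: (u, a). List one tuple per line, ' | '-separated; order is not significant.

Per-node cardinality:
  R → 6
  σ[e>=2](R) → 5
  ρ[a/e](σ[e>=2](R)) → 5

== RESULT ==
u | a
p | 3
p | 7
r | 5
s | 5
s | 7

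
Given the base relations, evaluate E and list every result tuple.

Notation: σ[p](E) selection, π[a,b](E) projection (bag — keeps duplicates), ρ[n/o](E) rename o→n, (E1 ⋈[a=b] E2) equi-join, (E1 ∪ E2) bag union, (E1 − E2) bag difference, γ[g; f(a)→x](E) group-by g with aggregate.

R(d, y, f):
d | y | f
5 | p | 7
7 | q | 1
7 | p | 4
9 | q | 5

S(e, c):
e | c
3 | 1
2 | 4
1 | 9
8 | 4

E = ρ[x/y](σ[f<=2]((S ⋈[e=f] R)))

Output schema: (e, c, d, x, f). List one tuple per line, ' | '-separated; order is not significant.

Row counts bottom-up:
  S → 4
  R → 4
  (S ⋈[e=f] R) → 1
  σ[f<=2]((S ⋈[e=f] R)) → 1
  ρ[x/y](σ[f<=2]((S ⋈[e=f] R))) → 1

== RESULT ==
e | c | d | x | f
1 | 9 | 7 | q | 1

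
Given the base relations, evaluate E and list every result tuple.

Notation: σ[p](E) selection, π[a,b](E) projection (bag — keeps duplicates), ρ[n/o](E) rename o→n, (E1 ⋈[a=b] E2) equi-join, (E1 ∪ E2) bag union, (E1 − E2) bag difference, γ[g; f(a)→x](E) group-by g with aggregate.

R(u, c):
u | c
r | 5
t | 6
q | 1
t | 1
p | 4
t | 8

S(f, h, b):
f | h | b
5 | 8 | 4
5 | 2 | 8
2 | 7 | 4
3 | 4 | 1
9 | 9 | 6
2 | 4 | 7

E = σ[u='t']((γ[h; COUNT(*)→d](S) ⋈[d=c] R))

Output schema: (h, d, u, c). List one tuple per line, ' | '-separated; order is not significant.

Stepwise |·|:
  S → 6
  γ[h; COUNT(*)→d](S) → 5
  R → 6
  (γ[h; COUNT(*)→d](S) ⋈[d=c] R) → 8
  σ[u='t']((γ[h; COUNT(*)→d](S) ⋈[d=c] R)) → 4

== RESULT ==
h | d | u | c
2 | 1 | t | 1
7 | 1 | t | 1
8 | 1 | t | 1
9 | 1 | t | 1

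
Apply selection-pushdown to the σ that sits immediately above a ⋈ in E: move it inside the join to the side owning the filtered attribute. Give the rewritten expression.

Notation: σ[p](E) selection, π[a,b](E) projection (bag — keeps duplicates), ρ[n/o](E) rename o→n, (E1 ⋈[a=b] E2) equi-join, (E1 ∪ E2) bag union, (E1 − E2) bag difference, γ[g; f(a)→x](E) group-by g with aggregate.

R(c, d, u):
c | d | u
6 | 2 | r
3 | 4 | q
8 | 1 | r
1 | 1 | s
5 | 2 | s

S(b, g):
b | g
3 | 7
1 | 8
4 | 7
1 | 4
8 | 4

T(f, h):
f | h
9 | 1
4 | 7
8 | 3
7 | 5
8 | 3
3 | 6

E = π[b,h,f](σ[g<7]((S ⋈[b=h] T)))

σ filters on g, owned by the left side.
E' = π[b,h,f]((σ[g<7](S) ⋈[b=h] T))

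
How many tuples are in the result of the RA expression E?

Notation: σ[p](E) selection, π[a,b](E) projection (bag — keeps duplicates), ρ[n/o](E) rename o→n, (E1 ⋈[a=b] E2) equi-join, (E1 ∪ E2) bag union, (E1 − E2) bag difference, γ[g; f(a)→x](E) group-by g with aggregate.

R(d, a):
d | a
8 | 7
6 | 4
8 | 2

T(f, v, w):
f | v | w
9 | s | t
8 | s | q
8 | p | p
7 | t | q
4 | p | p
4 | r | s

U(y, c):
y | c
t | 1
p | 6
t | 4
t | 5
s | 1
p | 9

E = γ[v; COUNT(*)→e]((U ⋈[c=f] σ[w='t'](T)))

Subexpression sizes:
  U → 6
  T → 6
  σ[w='t'](T) → 1
  (U ⋈[c=f] σ[w='t'](T)) → 1
  γ[v; COUNT(*)→e]((U ⋈[c=f] σ[w='t'](T))) → 1

|E| = 1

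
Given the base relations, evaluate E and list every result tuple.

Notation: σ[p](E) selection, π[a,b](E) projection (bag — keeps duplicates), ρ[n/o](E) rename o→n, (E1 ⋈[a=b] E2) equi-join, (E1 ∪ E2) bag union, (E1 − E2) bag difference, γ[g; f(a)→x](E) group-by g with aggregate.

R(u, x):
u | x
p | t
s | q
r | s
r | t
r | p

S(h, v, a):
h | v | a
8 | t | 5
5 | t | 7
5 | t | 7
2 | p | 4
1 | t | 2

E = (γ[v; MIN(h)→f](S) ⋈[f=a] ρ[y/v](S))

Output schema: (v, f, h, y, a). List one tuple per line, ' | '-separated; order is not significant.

Row counts bottom-up:
  S → 5
  γ[v; MIN(h)→f](S) → 2
  S → 5
  ρ[y/v](S) → 5
  (γ[v; MIN(h)→f](S) ⋈[f=a] ρ[y/v](S)) → 1

== RESULT ==
v | f | h | y | a
p | 2 | 1 | t | 2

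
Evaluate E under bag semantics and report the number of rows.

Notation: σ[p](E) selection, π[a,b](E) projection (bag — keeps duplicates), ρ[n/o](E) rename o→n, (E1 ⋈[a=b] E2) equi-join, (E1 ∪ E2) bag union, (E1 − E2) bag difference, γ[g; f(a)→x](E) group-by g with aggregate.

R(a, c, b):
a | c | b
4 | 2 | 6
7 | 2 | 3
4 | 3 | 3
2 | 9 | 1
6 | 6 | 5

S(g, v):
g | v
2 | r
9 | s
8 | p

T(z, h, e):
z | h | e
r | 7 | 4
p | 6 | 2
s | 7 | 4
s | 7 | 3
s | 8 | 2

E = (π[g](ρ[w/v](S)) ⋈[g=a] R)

Subexpression sizes:
  S → 3
  ρ[w/v](S) → 3
  π[g](ρ[w/v](S)) → 3
  R → 5
  (π[g](ρ[w/v](S)) ⋈[g=a] R) → 1

|E| = 1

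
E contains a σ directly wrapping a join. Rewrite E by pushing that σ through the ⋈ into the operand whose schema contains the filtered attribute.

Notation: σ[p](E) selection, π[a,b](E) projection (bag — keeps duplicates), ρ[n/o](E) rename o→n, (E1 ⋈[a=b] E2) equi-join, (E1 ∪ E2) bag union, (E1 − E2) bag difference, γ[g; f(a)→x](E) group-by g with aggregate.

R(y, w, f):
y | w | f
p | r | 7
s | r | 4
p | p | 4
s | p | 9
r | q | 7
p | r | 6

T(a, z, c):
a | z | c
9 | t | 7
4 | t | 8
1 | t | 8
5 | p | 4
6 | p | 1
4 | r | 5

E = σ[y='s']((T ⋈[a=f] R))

σ filters on y, owned by the right side.
E' = (T ⋈[a=f] σ[y='s'](R))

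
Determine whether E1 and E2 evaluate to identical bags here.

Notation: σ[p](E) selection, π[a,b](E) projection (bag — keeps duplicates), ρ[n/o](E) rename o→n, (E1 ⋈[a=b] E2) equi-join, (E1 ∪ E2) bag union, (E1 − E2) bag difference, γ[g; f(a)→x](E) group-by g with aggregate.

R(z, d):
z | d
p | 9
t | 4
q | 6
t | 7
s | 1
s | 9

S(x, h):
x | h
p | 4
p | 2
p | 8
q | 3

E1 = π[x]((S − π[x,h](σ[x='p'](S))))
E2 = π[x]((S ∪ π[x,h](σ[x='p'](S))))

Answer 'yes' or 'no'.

E1 stepwise |·|:
  S → 4
  S → 4
  σ[x='p'](S) → 3
  π[x,h](σ[x='p'](S)) → 3
  (S − π[x,h](σ[x='p'](S))) → 1
  π[x]((S − π[x,h](σ[x='p'](S)))) → 1
E2 stepwise |·|:
  S → 4
  S → 4
  σ[x='p'](S) → 3
  π[x,h](σ[x='p'](S)) → 3
  (S ∪ π[x,h](σ[x='p'](S))) → 7
  π[x]((S ∪ π[x,h](σ[x='p'](S)))) → 7

E1 result:
x
q
E2 result:
x
p
p
p
p
p
p
q
Witness: ('p',) appears 0× in E1 but 6× in E2.

no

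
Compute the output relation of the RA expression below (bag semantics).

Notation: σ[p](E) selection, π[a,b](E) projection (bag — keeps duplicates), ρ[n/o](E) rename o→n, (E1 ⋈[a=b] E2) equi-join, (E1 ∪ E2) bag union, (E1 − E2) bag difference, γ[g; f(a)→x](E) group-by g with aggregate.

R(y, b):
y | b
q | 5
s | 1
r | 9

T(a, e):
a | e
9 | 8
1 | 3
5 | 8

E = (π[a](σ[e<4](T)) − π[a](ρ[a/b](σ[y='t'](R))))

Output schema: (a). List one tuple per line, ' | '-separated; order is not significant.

Row counts bottom-up:
  T → 3
  σ[e<4](T) → 1
  π[a](σ[e<4](T)) → 1
  R → 3
  σ[y='t'](R) → 0
  ρ[a/b](σ[y='t'](R)) → 0
  π[a](ρ[a/b](σ[y='t'](R))) → 0
  (π[a](σ[e<4](T)) − π[a](ρ[a/b](σ[y='t'](R)))) → 1

== RESULT ==
a
1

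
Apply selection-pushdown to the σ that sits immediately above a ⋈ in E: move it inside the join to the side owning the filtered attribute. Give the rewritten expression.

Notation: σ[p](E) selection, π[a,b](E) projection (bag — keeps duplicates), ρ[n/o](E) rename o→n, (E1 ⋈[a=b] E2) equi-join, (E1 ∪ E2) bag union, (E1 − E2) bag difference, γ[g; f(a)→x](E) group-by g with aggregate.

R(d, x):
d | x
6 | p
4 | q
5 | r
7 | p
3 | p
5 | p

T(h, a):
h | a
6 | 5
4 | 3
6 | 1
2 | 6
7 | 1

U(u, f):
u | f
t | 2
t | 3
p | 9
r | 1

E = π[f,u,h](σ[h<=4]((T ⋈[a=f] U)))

σ filters on h, owned by the left side.
E' = π[f,u,h]((σ[h<=4](T) ⋈[a=f] U))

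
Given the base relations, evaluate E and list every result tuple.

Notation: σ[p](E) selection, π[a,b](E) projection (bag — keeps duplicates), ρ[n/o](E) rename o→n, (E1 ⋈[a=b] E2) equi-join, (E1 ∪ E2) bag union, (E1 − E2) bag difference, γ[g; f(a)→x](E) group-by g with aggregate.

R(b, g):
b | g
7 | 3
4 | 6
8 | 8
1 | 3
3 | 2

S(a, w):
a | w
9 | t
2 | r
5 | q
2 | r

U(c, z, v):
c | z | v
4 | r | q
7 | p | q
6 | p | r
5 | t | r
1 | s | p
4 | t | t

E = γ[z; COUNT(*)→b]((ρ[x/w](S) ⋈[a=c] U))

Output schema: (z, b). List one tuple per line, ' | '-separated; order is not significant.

Subexpression sizes:
  S → 4
  ρ[x/w](S) → 4
  U → 6
  (ρ[x/w](S) ⋈[a=c] U) → 1
  γ[z; COUNT(*)→b]((ρ[x/w](S) ⋈[a=c] U)) → 1

== RESULT ==
z | b
t | 1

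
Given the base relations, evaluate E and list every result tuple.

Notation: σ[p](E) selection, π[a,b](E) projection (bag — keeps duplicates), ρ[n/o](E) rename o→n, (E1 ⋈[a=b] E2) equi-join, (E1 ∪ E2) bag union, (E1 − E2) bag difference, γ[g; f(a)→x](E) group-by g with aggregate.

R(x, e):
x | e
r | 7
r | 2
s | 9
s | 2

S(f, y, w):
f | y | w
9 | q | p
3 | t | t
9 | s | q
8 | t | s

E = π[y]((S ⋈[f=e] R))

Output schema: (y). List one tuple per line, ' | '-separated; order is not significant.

Stepwise |·|:
  S → 4
  R → 4
  (S ⋈[f=e] R) → 2
  π[y]((S ⋈[f=e] R)) → 2

== RESULT ==
y
q
s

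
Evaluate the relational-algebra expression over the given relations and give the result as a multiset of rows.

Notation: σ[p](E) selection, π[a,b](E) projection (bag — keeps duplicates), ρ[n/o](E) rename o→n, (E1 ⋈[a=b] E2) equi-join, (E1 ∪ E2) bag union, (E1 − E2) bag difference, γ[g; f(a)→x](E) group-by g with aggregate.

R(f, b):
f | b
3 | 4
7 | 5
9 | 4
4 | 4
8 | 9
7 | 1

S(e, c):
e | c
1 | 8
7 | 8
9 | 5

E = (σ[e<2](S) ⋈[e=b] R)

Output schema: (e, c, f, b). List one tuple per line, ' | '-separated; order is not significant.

Row counts bottom-up:
  S → 3
  σ[e<2](S) → 1
  R → 6
  (σ[e<2](S) ⋈[e=b] R) → 1

== RESULT ==
e | c | f | b
1 | 8 | 7 | 1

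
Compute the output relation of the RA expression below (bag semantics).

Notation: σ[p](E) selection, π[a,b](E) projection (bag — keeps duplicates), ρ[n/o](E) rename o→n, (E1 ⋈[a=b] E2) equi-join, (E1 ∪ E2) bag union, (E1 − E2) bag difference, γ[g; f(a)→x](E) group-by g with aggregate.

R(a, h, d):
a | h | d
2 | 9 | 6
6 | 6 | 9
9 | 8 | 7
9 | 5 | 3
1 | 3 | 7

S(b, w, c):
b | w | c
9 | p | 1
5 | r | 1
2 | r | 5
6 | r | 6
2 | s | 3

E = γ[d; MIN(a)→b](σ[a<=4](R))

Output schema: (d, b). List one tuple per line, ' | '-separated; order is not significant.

Stepwise |·|:
  R → 5
  σ[a<=4](R) → 2
  γ[d; MIN(a)→b](σ[a<=4](R)) → 2

== RESULT ==
d | b
6 | 2
7 | 1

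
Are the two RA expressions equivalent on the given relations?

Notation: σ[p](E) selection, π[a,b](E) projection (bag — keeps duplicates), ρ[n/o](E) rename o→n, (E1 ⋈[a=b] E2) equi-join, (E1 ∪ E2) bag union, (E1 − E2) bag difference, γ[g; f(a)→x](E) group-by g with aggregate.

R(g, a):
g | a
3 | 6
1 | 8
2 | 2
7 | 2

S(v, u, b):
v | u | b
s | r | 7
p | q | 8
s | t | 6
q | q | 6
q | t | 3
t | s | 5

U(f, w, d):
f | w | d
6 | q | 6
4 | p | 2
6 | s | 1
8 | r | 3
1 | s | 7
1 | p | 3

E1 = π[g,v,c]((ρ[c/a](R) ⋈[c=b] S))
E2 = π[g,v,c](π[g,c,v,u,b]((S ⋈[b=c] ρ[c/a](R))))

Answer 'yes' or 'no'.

E1 row counts bottom-up:
  R → 4
  ρ[c/a](R) → 4
  S → 6
  (ρ[c/a](R) ⋈[c=b] S) → 3
  π[g,v,c]((ρ[c/a](R) ⋈[c=b] S)) → 3
E2 row counts bottom-up:
  S → 6
  R → 4
  ρ[c/a](R) → 4
  (S ⋈[b=c] ρ[c/a](R)) → 3
  π[g,c,v,u,b]((S ⋈[b=c] ρ[c/a](R))) → 3
  π[g,v,c](π[g,c,v,u,b]((S ⋈[b=c] ρ[c/a](R)))) → 3

E1 and E2 produce the same multiset:
g | v | c
1 | p | 8
3 | q | 6
3 | s | 6

yes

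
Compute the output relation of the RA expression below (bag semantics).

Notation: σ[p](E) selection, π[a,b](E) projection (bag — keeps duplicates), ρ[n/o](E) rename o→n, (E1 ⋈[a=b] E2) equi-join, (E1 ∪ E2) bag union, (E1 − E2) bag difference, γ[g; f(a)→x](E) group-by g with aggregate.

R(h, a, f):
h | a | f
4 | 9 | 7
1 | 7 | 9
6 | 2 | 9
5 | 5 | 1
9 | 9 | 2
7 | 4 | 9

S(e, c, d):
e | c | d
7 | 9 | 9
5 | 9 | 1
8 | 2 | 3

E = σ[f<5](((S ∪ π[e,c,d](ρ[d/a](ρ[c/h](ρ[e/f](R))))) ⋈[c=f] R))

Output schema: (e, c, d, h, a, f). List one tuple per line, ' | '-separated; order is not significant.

Row counts bottom-up:
  S → 3
  R → 6
  ρ[e/f](R) → 6
  ρ[c/h](ρ[e/f](R)) → 6
  ρ[d/a](ρ[c/h](ρ[e/f](R))) → 6
  π[e,c,d](ρ[d/a](ρ[c/h](ρ[e/f](R)))) → 6
  (S ∪ π[e,c,d](ρ[d/a](ρ[c/h](ρ[e/f](R))))) → 9
  R → 6
  ((S ∪ π[e,c,d](ρ[d/a](ρ[c/h](ρ[e/f](R))))) ⋈[c=f] R) → 12
  σ[f<5](((S ∪ π[e,c,d](ρ[d/a](ρ[c/h](ρ[e/f](R))))) ⋈[c=f] R)) → 2

== RESULT ==
e | c | d | h | a | f
8 | 2 | 3 | 9 | 9 | 2
9 | 1 | 7 | 5 | 5 | 1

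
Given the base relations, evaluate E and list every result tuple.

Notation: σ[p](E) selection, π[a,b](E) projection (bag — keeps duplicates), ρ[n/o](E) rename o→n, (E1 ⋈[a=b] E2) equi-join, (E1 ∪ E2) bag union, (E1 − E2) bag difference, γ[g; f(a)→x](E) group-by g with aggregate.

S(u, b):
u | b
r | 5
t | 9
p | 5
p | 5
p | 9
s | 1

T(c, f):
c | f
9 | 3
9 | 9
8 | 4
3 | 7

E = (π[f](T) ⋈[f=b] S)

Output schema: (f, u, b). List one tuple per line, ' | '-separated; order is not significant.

Stepwise |·|:
  T → 4
  π[f](T) → 4
  S → 6
  (π[f](T) ⋈[f=b] S) → 2

== RESULT ==
f | u | b
9 | p | 9
9 | t | 9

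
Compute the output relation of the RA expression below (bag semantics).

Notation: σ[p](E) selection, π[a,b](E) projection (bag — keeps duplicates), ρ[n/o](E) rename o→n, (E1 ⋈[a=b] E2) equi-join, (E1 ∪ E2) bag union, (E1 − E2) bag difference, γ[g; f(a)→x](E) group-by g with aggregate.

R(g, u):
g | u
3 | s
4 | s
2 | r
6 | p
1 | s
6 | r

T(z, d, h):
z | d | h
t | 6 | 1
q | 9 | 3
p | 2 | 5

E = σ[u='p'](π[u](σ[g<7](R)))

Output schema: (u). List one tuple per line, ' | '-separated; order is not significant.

Per-node cardinality:
  R → 6
  σ[g<7](R) → 6
  π[u](σ[g<7](R)) → 6
  σ[u='p'](π[u](σ[g<7](R))) → 1

== RESULT ==
u
p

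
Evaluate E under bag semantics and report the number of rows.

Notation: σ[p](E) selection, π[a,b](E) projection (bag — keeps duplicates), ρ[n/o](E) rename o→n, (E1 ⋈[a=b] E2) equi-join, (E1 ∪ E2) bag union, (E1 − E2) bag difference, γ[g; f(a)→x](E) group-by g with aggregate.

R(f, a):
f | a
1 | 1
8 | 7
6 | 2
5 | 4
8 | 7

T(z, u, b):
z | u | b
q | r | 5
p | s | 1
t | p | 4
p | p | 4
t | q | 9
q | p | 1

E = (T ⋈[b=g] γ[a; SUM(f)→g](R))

Per-node cardinality:
  T → 6
  R → 5
  γ[a; SUM(f)→g](R) → 4
  (T ⋈[b=g] γ[a; SUM(f)→g](R)) → 3

|E| = 3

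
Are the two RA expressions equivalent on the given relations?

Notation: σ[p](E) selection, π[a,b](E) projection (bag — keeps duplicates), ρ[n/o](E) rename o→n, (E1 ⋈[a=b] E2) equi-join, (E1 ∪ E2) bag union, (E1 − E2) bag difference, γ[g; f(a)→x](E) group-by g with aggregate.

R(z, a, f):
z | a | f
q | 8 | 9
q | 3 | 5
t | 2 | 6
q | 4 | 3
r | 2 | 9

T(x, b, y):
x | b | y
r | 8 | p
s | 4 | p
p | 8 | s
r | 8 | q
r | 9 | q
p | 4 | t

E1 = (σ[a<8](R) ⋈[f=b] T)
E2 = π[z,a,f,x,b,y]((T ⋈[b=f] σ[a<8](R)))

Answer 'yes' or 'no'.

E1 stepwise |·|:
  R → 5
  σ[a<8](R) → 4
  T → 6
  (σ[a<8](R) ⋈[f=b] T) → 1
E2 stepwise |·|:
  T → 6
  R → 5
  σ[a<8](R) → 4
  (T ⋈[b=f] σ[a<8](R)) → 1
  π[z,a,f,x,b,y]((T ⋈[b=f] σ[a<8](R))) → 1

E1 and E2 produce the same multiset:
z | a | f | x | b | y
r | 2 | 9 | r | 9 | q

yes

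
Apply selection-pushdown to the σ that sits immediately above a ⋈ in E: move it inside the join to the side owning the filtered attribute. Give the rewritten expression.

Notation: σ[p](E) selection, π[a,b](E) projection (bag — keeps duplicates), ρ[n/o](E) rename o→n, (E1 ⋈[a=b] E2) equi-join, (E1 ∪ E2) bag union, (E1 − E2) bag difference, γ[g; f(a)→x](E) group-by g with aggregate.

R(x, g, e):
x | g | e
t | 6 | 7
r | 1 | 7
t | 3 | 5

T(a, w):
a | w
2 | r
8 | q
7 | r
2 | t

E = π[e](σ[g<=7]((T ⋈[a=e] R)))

σ filters on g, owned by the right side.
E' = π[e]((T ⋈[a=e] σ[g<=7](R)))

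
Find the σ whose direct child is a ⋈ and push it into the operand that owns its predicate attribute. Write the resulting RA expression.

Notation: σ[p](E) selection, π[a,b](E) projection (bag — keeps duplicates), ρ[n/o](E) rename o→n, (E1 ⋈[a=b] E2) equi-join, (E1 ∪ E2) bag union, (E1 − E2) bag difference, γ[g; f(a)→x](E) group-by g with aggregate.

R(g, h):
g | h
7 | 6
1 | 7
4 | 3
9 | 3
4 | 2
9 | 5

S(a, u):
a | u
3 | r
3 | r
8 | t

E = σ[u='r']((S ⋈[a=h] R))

σ filters on u, owned by the left side.
E' = (σ[u='r'](S) ⋈[a=h] R)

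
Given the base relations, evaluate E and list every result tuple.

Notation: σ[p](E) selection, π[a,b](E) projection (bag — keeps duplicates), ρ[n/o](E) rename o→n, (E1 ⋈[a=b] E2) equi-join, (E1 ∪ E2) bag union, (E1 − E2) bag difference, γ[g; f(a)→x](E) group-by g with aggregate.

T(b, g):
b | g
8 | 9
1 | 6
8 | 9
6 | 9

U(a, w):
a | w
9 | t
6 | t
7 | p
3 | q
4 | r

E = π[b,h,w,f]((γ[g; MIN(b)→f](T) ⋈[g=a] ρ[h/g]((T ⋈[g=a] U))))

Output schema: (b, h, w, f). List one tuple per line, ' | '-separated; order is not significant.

Per-node cardinality:
  T → 4
  γ[g; MIN(b)→f](T) → 2
  T → 4
  U → 5
  (T ⋈[g=a] U) → 4
  ρ[h/g]((T ⋈[g=a] U)) → 4
  (γ[g; MIN(b)→f](T) ⋈[g=a] ρ[h/g]((T ⋈[g=a] U))) → 4
  π[b,h,w,f]((γ[g; MIN(b)→f](T) ⋈[g=a] ρ[h/g]((T ⋈[g=a] U)))) → 4

== RESULT ==
b | h | w | f
1 | 6 | t | 1
6 | 9 | t | 6
8 | 9 | t | 6
8 | 9 | t | 6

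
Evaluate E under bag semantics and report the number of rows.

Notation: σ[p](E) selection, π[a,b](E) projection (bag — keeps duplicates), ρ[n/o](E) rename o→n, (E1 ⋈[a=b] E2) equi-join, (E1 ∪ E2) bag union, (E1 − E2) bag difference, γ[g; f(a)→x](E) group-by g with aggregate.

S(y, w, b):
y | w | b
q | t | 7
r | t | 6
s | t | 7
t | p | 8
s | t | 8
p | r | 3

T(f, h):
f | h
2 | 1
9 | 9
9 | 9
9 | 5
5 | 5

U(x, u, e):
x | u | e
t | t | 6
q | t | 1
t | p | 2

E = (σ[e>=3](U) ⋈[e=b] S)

Subexpression sizes:
  U → 3
  σ[e>=3](U) → 1
  S → 6
  (σ[e>=3](U) ⋈[e=b] S) → 1

|E| = 1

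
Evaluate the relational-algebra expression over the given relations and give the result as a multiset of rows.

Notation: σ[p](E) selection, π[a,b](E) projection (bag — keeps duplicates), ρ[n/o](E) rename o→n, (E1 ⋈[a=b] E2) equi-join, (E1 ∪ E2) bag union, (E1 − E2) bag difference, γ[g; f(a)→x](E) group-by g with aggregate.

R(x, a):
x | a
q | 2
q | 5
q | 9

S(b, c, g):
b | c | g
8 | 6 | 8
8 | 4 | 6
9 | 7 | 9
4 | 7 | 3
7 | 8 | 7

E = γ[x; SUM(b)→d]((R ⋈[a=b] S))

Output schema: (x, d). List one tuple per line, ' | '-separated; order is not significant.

Subexpression sizes:
  R → 3
  S → 5
  (R ⋈[a=b] S) → 1
  γ[x; SUM(b)→d]((R ⋈[a=b] S)) → 1

== RESULT ==
x | d
q | 9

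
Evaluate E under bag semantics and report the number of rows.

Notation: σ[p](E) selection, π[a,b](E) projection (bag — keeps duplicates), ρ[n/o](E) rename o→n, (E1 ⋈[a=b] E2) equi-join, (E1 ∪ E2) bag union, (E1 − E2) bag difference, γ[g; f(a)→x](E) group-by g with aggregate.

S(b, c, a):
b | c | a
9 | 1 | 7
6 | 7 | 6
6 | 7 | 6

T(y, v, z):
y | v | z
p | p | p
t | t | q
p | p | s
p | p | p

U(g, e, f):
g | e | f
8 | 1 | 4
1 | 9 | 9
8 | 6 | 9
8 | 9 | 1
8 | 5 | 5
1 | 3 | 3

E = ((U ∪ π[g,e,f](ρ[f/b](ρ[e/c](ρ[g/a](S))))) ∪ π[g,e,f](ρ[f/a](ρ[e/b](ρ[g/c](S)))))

Row counts bottom-up:
  U → 6
  S → 3
  ρ[g/a](S) → 3
  ρ[e/c](ρ[g/a](S)) → 3
  ρ[f/b](ρ[e/c](ρ[g/a](S))) → 3
  π[g,e,f](ρ[f/b](ρ[e/c](ρ[g/a](S)))) → 3
  (U ∪ π[g,e,f](ρ[f/b](ρ[e/c](ρ[g/a](S))))) → 9
  S → 3
  ρ[g/c](S) → 3
  ρ[e/b](ρ[g/c](S)) → 3
  ρ[f/a](ρ[e/b](ρ[g/c](S))) → 3
  π[g,e,f](ρ[f/a](ρ[e/b](ρ[g/c](S)))) → 3
  ((U ∪ π[g,e,f](ρ[f/b](ρ[e/c](ρ[g/a](S))))) ∪ π[g,e,f](ρ[f/a](ρ[e/b](ρ[g/c](S))))) → 12

|E| = 12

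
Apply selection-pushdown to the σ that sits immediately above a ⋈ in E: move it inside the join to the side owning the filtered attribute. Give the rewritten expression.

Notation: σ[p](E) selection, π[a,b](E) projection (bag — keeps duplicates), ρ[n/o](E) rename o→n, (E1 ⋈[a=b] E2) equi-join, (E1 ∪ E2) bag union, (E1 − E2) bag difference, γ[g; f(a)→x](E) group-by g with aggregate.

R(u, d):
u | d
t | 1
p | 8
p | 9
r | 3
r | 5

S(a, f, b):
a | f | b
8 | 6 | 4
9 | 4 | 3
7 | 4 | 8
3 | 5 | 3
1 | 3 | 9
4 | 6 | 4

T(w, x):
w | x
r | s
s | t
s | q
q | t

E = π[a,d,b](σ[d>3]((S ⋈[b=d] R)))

σ filters on d, owned by the right side.
E' = π[a,d,b]((S ⋈[b=d] σ[d>3](R)))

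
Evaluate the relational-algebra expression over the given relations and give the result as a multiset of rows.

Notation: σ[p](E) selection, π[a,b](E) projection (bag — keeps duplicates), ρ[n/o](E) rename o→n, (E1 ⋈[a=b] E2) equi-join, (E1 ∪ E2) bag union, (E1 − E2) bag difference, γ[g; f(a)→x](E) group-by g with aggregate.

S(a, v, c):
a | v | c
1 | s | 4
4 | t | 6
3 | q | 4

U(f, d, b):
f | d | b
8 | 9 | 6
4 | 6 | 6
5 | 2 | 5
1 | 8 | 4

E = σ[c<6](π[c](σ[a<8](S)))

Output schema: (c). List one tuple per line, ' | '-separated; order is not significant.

Stepwise |·|:
  S → 3
  σ[a<8](S) → 3
  π[c](σ[a<8](S)) → 3
  σ[c<6](π[c](σ[a<8](S))) → 2

== RESULT ==
c
4
4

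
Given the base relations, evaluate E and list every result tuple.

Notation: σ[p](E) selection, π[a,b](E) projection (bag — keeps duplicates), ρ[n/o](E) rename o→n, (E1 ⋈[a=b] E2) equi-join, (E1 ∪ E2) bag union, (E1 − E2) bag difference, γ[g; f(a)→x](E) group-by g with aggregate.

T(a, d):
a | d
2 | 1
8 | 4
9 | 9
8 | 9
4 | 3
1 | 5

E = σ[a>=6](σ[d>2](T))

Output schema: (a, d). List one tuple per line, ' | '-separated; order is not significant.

Row counts bottom-up:
  T → 6
  σ[d>2](T) → 5
  σ[a>=6](σ[d>2](T)) → 3

== RESULT ==
a | d
8 | 4
8 | 9
9 | 9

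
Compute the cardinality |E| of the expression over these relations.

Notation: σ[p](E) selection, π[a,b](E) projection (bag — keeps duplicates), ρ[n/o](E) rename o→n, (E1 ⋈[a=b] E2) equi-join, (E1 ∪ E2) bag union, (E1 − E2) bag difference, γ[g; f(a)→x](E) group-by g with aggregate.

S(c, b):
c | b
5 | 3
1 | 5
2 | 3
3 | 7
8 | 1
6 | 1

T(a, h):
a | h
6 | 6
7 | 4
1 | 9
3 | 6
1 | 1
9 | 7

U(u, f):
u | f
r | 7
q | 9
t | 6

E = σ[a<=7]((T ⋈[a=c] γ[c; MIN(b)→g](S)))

Row counts bottom-up:
  T → 6
  S → 6
  γ[c; MIN(b)→g](S) → 6
  (T ⋈[a=c] γ[c; MIN(b)→g](S)) → 4
  σ[a<=7]((T ⋈[a=c] γ[c; MIN(b)→g](S))) → 4

|E| = 4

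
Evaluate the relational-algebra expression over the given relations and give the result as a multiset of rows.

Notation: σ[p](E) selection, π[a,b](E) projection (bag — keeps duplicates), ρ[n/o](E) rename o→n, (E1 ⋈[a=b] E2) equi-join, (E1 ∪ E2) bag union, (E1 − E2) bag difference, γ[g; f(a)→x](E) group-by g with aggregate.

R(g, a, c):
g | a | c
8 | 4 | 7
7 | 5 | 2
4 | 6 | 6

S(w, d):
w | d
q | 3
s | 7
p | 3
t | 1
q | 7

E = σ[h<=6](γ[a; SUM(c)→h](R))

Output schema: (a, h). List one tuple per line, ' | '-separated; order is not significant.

Row counts bottom-up:
  R → 3
  γ[a; SUM(c)→h](R) → 3
  σ[h<=6](γ[a; SUM(c)→h](R)) → 2

== RESULT ==
a | h
5 | 2
6 | 6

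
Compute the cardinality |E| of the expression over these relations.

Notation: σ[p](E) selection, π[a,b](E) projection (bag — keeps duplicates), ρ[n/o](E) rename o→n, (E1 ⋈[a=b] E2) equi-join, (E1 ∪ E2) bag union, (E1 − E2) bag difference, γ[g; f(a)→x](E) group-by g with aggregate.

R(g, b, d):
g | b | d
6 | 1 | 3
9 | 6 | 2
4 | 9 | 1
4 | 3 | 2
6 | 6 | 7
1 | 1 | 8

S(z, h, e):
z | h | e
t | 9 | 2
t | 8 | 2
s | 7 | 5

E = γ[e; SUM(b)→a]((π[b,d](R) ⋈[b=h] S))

Stepwise |·|:
  R → 6
  π[b,d](R) → 6
  S → 3
  (π[b,d](R) ⋈[b=h] S) → 1
  γ[e; SUM(b)→a]((π[b,d](R) ⋈[b=h] S)) → 1

|E| = 1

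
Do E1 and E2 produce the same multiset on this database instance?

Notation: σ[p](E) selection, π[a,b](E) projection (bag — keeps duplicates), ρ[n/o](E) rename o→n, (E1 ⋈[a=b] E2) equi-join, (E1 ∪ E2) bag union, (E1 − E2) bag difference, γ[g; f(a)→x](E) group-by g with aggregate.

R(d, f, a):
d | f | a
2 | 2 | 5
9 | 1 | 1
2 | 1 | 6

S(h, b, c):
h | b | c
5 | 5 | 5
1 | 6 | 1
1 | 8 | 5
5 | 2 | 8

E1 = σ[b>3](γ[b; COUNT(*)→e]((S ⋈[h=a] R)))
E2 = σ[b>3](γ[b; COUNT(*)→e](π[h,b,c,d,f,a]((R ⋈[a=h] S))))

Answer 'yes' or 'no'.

E1 per-node cardinality:
  S → 4
  R → 3
  (S ⋈[h=a] R) → 4
  γ[b; COUNT(*)→e]((S ⋈[h=a] R)) → 4
  σ[b>3](γ[b; COUNT(*)→e]((S ⋈[h=a] R))) → 3
E2 per-node cardinality:
  R → 3
  S → 4
  (R ⋈[a=h] S) → 4
  π[h,b,c,d,f,a]((R ⋈[a=h] S)) → 4
  γ[b; COUNT(*)→e](π[h,b,c,d,f,a]((R ⋈[a=h] S))) → 4
  σ[b>3](γ[b; COUNT(*)→e](π[h,b,c,d,f,a]((R ⋈[a=h] S)))) → 3

E1 and E2 produce the same multiset:
b | e
5 | 1
6 | 1
8 | 1

yes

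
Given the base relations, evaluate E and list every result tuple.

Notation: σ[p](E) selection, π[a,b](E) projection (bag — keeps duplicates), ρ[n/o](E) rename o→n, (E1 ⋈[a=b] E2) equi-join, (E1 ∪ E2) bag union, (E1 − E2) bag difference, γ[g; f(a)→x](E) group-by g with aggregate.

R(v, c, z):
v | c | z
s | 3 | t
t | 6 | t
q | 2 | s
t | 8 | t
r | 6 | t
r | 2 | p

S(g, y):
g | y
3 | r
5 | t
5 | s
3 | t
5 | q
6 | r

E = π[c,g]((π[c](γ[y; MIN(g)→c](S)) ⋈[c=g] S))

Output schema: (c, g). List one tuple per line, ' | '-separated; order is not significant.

Per-node cardinality:
  S → 6
  γ[y; MIN(g)→c](S) → 4
  π[c](γ[y; MIN(g)→c](S)) → 4
  S → 6
  (π[c](γ[y; MIN(g)→c](S)) ⋈[c=g] S) → 10
  π[c,g]((π[c](γ[y; MIN(g)→c](S)) ⋈[c=g] S)) → 10

== RESULT ==
c | g
3 | 3
3 | 3
3 | 3
3 | 3
5 | 5
5 | 5
5 | 5
5 | 5
5 | 5
5 | 5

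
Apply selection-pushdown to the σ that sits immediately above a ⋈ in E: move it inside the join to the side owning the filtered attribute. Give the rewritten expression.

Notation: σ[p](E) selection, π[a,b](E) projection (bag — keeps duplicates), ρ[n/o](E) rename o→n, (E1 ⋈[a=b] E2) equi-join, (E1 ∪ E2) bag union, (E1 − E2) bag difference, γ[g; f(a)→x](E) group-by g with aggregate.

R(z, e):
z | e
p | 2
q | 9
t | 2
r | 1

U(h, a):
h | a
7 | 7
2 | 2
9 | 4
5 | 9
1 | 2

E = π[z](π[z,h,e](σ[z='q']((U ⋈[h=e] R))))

σ filters on z, owned by the right side.
E' = π[z](π[z,h,e]((U ⋈[h=e] σ[z='q'](R))))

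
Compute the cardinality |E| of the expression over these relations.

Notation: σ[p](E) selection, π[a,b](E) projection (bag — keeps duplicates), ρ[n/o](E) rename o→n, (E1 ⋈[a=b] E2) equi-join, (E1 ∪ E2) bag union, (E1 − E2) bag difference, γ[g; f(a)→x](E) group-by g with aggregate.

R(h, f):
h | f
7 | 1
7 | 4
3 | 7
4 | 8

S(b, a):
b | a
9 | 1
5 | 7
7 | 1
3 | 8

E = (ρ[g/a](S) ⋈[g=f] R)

Per-node cardinality:
  S → 4
  ρ[g/a](S) → 4
  R → 4
  (ρ[g/a](S) ⋈[g=f] R) → 4

|E| = 4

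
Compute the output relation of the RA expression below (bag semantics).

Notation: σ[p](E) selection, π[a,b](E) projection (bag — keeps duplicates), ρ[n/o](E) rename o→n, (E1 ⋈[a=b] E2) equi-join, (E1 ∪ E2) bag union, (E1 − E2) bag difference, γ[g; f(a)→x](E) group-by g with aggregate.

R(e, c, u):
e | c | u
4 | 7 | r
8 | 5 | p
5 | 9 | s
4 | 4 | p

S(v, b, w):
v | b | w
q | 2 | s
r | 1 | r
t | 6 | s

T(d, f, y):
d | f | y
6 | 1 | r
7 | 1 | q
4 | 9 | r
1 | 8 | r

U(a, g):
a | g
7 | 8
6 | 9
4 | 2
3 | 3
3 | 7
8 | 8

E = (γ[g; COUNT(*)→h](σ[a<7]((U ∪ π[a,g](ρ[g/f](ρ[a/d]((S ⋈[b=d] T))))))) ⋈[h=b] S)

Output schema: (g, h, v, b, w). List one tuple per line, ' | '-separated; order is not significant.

Per-node cardinality:
  U → 6
  S → 3
  T → 4
  (S ⋈[b=d] T) → 2
  ρ[a/d]((S ⋈[b=d] T)) → 2
  ρ[g/f](ρ[a/d]((S ⋈[b=d] T))) → 2
  π[a,g](ρ[g/f](ρ[a/d]((S ⋈[b=d] T)))) → 2
  (U ∪ π[a,g](ρ[g/f](ρ[a/d]((S ⋈[b=d] T))))) → 8
  σ[a<7]((U ∪ π[a,g](ρ[g/f](ρ[a/d]((S ⋈[b=d] T)))))) → 6
  γ[g; COUNT(*)→h](σ[a<7]((U ∪ π[a,g](ρ[g/f](ρ[a/d]((S ⋈[b=d] T))))))) → 6
  S → 3
  (γ[g; COUNT(*)→h](σ[a<7]((U ∪ π[a,g](ρ[g/f](ρ[a/d]((S ⋈[b=d] T))))))) ⋈[h=b] S) → 6

== RESULT ==
g | h | v | b | w
1 | 1 | r | 1 | r
2 | 1 | r | 1 | r
3 | 1 | r | 1 | r
7 | 1 | r | 1 | r
8 | 1 | r | 1 | r
9 | 1 | r | 1 | r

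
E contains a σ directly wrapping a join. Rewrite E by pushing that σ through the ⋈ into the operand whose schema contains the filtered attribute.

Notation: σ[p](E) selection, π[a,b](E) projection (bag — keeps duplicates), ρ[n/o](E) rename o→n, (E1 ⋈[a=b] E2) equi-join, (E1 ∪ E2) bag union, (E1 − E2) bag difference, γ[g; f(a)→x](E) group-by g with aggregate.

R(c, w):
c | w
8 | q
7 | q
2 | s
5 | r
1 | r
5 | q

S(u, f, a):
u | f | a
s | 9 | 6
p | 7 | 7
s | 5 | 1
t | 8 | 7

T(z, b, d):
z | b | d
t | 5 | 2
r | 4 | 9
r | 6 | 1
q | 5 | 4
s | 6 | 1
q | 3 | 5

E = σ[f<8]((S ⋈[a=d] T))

σ filters on f, owned by the left side.
E' = (σ[f<8](S) ⋈[a=d] T)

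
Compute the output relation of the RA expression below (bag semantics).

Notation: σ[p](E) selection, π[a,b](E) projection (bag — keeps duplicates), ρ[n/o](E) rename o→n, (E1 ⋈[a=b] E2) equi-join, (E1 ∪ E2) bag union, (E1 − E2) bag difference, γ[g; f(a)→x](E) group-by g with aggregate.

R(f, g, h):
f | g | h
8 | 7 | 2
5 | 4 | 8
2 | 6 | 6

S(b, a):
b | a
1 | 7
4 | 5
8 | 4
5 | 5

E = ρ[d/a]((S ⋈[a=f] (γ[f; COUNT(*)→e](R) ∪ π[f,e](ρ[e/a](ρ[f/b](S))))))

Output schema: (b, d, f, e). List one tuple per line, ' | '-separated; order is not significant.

Subexpression sizes:
  S → 4
  R → 3
  γ[f; COUNT(*)→e](R) → 3
  S → 4
  ρ[f/b](S) → 4
  ρ[e/a](ρ[f/b](S)) → 4
  π[f,e](ρ[e/a](ρ[f/b](S))) → 4
  (γ[f; COUNT(*)→e](R) ∪ π[f,e](ρ[e/a](ρ[f/b](S)))) → 7
  (S ⋈[a=f] (γ[f; COUNT(*)→e](R) ∪ π[f,e](ρ[e/a](ρ[f/b](S))))) → 5
  ρ[d/a]((S ⋈[a=f] (γ[f; COUNT(*)→e](R) ∪ π[f,e](ρ[e/a](ρ[f/b](S)))))) → 5

== RESULT ==
b | d | f | e
4 | 5 | 5 | 1
4 | 5 | 5 | 5
5 | 5 | 5 | 1
5 | 5 | 5 | 5
8 | 4 | 4 | 5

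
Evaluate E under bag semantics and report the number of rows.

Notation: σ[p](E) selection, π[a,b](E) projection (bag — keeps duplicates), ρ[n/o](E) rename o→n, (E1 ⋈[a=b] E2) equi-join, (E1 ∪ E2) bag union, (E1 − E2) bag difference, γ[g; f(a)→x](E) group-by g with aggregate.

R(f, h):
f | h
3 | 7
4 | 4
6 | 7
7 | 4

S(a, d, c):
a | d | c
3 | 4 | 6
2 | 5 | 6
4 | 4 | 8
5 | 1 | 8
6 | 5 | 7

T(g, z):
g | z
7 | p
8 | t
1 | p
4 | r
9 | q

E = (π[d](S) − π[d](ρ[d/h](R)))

Per-node cardinality:
  S → 5
  π[d](S) → 5
  R → 4
  ρ[d/h](R) → 4
  π[d](ρ[d/h](R)) → 4
  (π[d](S) − π[d](ρ[d/h](R))) → 3

|E| = 3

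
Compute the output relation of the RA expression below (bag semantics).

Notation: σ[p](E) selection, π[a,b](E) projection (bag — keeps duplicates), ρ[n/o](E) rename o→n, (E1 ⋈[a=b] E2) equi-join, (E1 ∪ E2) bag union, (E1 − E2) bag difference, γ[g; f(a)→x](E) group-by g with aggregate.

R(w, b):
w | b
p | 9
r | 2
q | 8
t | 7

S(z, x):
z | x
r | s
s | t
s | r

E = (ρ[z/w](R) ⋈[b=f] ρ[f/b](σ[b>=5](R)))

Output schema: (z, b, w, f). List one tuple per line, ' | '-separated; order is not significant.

Row counts bottom-up:
  R → 4
  ρ[z/w](R) → 4
  R → 4
  σ[b>=5](R) → 3
  ρ[f/b](σ[b>=5](R)) → 3
  (ρ[z/w](R) ⋈[b=f] ρ[f/b](σ[b>=5](R))) → 3

== RESULT ==
z | b | w | f
p | 9 | p | 9
q | 8 | q | 8
t | 7 | t | 7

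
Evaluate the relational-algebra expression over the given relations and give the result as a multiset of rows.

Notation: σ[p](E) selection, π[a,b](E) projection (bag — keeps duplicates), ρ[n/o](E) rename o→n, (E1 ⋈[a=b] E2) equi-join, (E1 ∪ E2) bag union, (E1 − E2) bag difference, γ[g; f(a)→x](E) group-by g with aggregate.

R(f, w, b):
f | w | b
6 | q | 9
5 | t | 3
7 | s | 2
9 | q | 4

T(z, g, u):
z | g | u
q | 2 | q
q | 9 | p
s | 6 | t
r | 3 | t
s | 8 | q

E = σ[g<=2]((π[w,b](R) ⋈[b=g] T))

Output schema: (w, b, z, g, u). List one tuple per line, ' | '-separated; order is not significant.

Subexpression sizes:
  R → 4
  π[w,b](R) → 4
  T → 5
  (π[w,b](R) ⋈[b=g] T) → 3
  σ[g<=2]((π[w,b](R) ⋈[b=g] T)) → 1

== RESULT ==
w | b | z | g | u
s | 2 | q | 2 | q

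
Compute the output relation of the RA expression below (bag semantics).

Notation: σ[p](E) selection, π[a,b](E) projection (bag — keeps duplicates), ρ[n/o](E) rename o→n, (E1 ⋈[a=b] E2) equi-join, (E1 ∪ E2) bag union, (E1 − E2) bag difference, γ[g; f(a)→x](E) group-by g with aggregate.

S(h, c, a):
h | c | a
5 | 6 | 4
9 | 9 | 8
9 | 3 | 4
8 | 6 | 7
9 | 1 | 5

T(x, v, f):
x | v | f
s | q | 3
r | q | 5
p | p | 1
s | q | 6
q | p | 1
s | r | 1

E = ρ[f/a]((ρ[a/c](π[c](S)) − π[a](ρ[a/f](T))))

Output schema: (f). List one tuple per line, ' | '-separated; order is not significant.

Per-node cardinality:
  S → 5
  π[c](S) → 5
  ρ[a/c](π[c](S)) → 5
  T → 6
  ρ[a/f](T) → 6
  π[a](ρ[a/f](T)) → 6
  (ρ[a/c](π[c](S)) − π[a](ρ[a/f](T))) → 2
  ρ[f/a]((ρ[a/c](π[c](S)) − π[a](ρ[a/f](T)))) → 2

== RESULT ==
f
6
9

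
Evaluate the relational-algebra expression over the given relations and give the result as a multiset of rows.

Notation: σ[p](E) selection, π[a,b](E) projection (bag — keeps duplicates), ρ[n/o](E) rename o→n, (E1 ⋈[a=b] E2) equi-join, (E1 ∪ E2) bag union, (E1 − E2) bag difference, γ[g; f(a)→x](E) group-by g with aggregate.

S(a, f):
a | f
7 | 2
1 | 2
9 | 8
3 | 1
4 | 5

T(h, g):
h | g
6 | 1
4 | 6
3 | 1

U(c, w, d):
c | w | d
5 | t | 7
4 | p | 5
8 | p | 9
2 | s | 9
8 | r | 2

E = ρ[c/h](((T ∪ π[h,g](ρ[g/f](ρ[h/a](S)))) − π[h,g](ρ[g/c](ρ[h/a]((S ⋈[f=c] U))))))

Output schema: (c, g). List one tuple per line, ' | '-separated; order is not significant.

Subexpression sizes:
  T → 3
  S → 5
  ρ[h/a](S) → 5
  ρ[g/f](ρ[h/a](S)) → 5
  π[h,g](ρ[g/f](ρ[h/a](S))) → 5
  (T ∪ π[h,g](ρ[g/f](ρ[h/a](S)))) → 8
  S → 5
  U → 5
  (S ⋈[f=c] U) → 5
  ρ[h/a]((S ⋈[f=c] U)) → 5
  ρ[g/c](ρ[h/a]((S ⋈[f=c] U))) → 5
  π[h,g](ρ[g/c](ρ[h/a]((S ⋈[f=c] U)))) → 5
  ((T ∪ π[h,g](ρ[g/f](ρ[h/a](S)))) − π[h,g](ρ[g/c](ρ[h/a]((S ⋈[f=c] U))))) → 4
  ρ[c/h](((T ∪ π[h,g](ρ[g/f](ρ[h/a](S)))) − π[h,g](ρ[g/c](ρ[h/a]((S ⋈[f=c] U)))))) → 4

== RESULT ==
c | g
3 | 1
3 | 1
4 | 6
6 | 1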